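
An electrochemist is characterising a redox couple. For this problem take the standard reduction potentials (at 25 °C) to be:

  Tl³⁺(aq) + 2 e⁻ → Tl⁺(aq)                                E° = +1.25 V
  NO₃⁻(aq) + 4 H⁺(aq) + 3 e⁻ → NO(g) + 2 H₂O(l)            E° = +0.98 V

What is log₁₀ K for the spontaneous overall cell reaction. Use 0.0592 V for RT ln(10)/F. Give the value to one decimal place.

27.4

Cathode: Tl³⁺/Tl⁺; anode: NO₃⁻/NO. E°cell = +0.27 V, n = 6.
log K = nE°cell / 0.0592 = (6)(+0.27) / 0.0592 = 27.4.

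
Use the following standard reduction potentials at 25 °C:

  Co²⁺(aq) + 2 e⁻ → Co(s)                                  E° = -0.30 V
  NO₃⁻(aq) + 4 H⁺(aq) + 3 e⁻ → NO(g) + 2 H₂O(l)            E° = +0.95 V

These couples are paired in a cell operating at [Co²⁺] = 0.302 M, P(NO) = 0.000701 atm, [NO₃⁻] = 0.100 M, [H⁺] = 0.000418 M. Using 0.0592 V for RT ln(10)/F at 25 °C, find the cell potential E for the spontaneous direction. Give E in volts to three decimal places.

NO₃⁻/NO is the cathode (higher E°), Co²⁺/Co the anode: E°cell = +0.95 − (-0.30) = +1.25 V, n = 6.
Overall: 2 NO₃⁻(aq) + 8 H⁺(aq) + 3 Co(s) → 2 NO(g) + 4 H₂O(l) + 3 Co²⁺(aq)
Q = P(NO)^2·[Co²⁺]^3 / ([NO₃⁻]^2·[H⁺]^8); log Q = 21.162.
E = E° − (0.0592/n) log Q = +1.25 − (0.0592/6)(21.162) = +1.041 V.

+1.041 V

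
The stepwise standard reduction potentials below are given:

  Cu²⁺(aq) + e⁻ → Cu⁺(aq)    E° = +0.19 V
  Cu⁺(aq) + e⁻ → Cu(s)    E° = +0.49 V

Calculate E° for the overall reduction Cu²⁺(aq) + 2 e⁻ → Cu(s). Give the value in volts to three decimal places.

+0.340 V

Since ΔG° = −nFE° is additive over sequential reductions, n₃E°₃ = n₁E°₁ + n₂E°₂.
E°₃ = (1×+0.19 + 1×+0.49) / 2 = (+0.680) / 2 = +0.340 V.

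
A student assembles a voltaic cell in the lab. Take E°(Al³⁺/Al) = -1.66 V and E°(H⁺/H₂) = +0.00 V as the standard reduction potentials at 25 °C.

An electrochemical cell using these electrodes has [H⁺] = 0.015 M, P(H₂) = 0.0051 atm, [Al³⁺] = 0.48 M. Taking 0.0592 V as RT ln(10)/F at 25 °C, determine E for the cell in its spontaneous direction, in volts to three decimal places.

H⁺/H₂ is the cathode (higher E°), Al³⁺/Al the anode: E°cell = +0.00 − (-1.66) = +1.66 V, n = 6.
Overall: 6 H⁺(aq) + 2 Al(s) → 3 H₂(g) + 2 Al³⁺(aq)
Q = P(H₂)^3·[Al³⁺]^2 / ([H⁺]^6); log Q = 3.429.
E = E° − (0.0592/n) log Q = +1.66 − (0.0592/6)(3.429) = +1.626 V.

+1.626 V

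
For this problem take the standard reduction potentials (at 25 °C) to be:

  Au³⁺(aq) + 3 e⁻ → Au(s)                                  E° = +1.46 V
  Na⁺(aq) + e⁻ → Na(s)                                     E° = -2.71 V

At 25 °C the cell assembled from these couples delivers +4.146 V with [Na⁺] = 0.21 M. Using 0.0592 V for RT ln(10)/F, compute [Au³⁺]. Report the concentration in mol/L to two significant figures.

Au³⁺/Au is the cathode, Na⁺/Na the anode: E°cell = +4.17 V, n = 3.
Overall reaction: Au³⁺(aq) + 3 Na(s) → Au(s) + 3 Na⁺(aq); Q = [Na⁺]^3/[Au³⁺]^1.
From E = E° − (0.0592/n) log Q: log Q = (E° − E)·n/0.0592 = (+4.17 − (+4.146))·3/0.0592 = 1.2162.
So 1·log[Au³⁺] = 3·log(0.21) − log Q = -2.0333 − (1.2162) = -3.2495; [Au³⁺] = 10^(-3.2495) ≈ 0.00056 M.

0.00056 M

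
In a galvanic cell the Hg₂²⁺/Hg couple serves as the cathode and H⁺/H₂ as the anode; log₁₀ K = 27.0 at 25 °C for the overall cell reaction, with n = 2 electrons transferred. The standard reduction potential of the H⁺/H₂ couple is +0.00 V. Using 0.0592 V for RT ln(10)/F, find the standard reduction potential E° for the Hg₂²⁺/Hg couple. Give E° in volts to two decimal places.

E°cell = (0.0592/n)·log K = (0.0592/2)(27.0) = +0.799 V.
Since Hg₂²⁺/Hg is the cathode and H⁺/H₂ the anode, E°cell = E°(Hg₂²⁺/Hg) − E°(H⁺/H₂).
So E°(Hg₂²⁺/Hg) = E°cell + E°(H⁺/H₂) = +0.799 + (+0.00) = +0.80 V.

+0.80 V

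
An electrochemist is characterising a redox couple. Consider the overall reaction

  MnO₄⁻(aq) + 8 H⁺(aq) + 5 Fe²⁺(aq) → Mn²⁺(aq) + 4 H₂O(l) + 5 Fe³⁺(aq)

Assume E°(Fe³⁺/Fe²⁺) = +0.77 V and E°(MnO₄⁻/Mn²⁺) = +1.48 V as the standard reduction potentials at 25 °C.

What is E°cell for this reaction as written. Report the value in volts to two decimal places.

The MnO₄⁻/Mn²⁺ couple has the higher reduction potential, so it is the cathode; Fe³⁺/Fe²⁺ is oxidised at the anode.
E°cell = E°(cathode) − E°(anode) = (+1.48) − (+0.77) = +0.71 V.
Since E°cell > 0, the reaction is spontaneous under standard conditions.

+0.71 V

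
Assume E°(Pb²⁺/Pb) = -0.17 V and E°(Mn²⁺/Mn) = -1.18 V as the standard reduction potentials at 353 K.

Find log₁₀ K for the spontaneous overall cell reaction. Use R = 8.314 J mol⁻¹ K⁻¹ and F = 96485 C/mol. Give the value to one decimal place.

28.8

Cathode: Pb²⁺/Pb; anode: Mn²⁺/Mn. E°cell = (-0.17) − (-1.18) = +1.01 V, with n = 2.
ΔG° = −nFE° = −RT ln K, so ln K = nFE°/(RT) = (2)(96485)(+1.01) / ((8.314)(353)) = 66.409.
log₁₀ K = 66.409 / ln 10 = 28.8.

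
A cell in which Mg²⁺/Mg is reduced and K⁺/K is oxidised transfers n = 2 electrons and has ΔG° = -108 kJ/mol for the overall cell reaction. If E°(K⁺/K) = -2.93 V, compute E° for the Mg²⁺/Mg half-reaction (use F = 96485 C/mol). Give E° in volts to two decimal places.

-2.37 V

E°cell = −ΔG°/(nF) = −(-108×10³)/((2)(96485)) = +0.560 V.
Since Mg²⁺/Mg is the cathode and K⁺/K the anode, E°cell = E°(Mg²⁺/Mg) − E°(K⁺/K).
So E°(Mg²⁺/Mg) = E°cell + E°(K⁺/K) = +0.560 + (-2.93) = -2.37 V.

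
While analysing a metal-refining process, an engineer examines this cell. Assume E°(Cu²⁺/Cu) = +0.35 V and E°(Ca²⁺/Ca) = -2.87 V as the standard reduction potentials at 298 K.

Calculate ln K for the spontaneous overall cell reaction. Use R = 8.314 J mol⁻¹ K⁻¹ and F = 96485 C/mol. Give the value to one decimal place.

250.8

Cathode: Cu²⁺/Cu; anode: Ca²⁺/Ca. E°cell = (+0.35) − (-2.87) = +3.22 V, with n = 2.
ΔG° = −nFE° = −RT ln K, so ln K = nFE°/(RT) = (2)(96485)(+3.22) / ((8.314)(298)) = 250.795.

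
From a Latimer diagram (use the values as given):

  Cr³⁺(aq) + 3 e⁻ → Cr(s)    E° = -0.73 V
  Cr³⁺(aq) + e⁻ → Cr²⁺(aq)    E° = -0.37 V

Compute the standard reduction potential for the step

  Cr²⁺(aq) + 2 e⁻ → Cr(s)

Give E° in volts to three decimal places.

Sequential free energies add, so n₃E°₃ = n₁E°₁ + n₂E°₂.
With n₃ = 3, and the known step contributing 1×(-0.37) V, the unknown satisfies 2·E° = 3×(-0.73) − 1×(-0.37) = -1.820.
E° = -1.820 / 2 = -0.910 V.

-0.910 V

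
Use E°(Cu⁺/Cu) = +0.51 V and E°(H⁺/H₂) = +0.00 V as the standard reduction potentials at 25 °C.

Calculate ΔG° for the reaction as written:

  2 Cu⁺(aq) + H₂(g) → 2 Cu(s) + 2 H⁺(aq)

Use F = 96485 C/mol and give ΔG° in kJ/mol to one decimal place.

-98.4 kJ/mol

As written, Cu⁺/Cu is reduced (cathode) and H⁺/H₂ is oxidised (anode), so E°cell = (+0.51) − (+0.00) = +0.51 V.
Balancing electrons gives n = 2.
ΔG° = −nFE° = −(2)(96485)(+0.51) = -98,415 J = -98.4 kJ/mol.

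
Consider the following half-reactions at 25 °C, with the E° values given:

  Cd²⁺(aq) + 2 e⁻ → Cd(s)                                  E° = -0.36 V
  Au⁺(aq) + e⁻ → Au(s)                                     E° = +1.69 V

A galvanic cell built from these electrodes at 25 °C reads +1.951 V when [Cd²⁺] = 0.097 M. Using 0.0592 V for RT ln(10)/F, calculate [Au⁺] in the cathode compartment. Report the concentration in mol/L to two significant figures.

Au⁺/Au is the cathode, Cd²⁺/Cd the anode: E°cell = +2.05 V, n = 2.
Overall reaction: 2 Au⁺(aq) + Cd(s) → 2 Au(s) + Cd²⁺(aq); Q = [Cd²⁺]^1/[Au⁺]^2.
From E = E° − (0.0592/n) log Q: log Q = (E° − E)·n/0.0592 = (+2.05 − (+1.951))·2/0.0592 = 3.3446.
So 2·log[Au⁺] = 1·log(0.097) − log Q = -1.0132 − (3.3446) = -4.3578; log[Au⁺] = -4.3578 / 2 = -2.1789; [Au⁺] = 10^(-2.1789) ≈ 0.0066 M.

0.0066 M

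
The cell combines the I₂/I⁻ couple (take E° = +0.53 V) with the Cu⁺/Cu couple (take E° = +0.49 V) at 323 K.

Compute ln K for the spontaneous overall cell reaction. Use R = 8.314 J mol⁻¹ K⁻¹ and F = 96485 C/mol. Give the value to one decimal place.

Cathode: I₂/I⁻; anode: Cu⁺/Cu. E°cell = (+0.53) − (+0.49) = +0.04 V, with n = 2.
ΔG° = −nFE° = −RT ln K, so ln K = nFE°/(RT) = (2)(96485)(+0.04) / ((8.314)(323)) = 2.874.

2.9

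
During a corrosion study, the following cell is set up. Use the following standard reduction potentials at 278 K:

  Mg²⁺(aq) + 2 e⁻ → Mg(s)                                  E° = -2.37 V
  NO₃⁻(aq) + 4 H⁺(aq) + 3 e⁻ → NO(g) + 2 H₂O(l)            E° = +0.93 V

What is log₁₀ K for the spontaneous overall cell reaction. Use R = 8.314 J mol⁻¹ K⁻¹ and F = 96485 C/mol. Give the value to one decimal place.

359.0

Cathode: NO₃⁻/NO; anode: Mg²⁺/Mg. E°cell = (+0.93) − (-2.37) = +3.30 V, with n = 6.
ΔG° = −nFE° = −RT ln K, so ln K = nFE°/(RT) = (6)(96485)(+3.30) / ((8.314)(278)) = 826.552.
log₁₀ K = 826.552 / ln 10 = 359.0.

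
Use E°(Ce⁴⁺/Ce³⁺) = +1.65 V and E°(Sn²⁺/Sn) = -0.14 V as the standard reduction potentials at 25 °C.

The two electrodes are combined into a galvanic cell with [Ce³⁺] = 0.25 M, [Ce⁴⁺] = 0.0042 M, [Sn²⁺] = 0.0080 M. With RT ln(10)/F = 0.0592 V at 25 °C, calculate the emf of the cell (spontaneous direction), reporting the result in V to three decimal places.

+1.747 V

Ce⁴⁺/Ce³⁺ is the cathode (higher E°), Sn²⁺/Sn the anode: E°cell = +1.65 − (-0.14) = +1.79 V, n = 2.
Overall: 2 Ce⁴⁺(aq) + Sn(s) → 2 Ce³⁺(aq) + Sn²⁺(aq)
Q = [Ce³⁺]^2·[Sn²⁺] / ([Ce⁴⁺]^2); log Q = 1.452.
E = E° − (0.0592/n) log Q = +1.79 − (0.0592/2)(1.452) = +1.747 V.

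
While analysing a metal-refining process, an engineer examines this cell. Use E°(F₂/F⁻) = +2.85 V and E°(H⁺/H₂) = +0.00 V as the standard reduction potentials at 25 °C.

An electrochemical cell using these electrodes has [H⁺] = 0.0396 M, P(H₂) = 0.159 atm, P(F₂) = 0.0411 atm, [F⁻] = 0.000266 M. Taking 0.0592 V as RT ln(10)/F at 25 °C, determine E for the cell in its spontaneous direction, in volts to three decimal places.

F₂/F⁻ is the cathode (higher E°), H⁺/H₂ the anode: E°cell = +2.85 − (+0.00) = +2.85 V, n = 2.
Overall: F₂(g) + H₂(g) → 2 F⁻(aq) + 2 H⁺(aq)
Q = [F⁻]^2·[H⁺]^2 / (P(F₂)·P(H₂)); log Q = -7.770.
E = E° − (0.0592/n) log Q = +2.85 − (0.0592/2)(-7.770) = +3.080 V.

+3.080 V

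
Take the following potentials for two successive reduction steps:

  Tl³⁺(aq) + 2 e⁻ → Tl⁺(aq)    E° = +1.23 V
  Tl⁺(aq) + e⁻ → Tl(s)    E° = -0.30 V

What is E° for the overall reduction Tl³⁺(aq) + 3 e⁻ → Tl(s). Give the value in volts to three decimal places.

Adding the free-energy changes (−nFE°) of the two steps gives −n₃FE°₃ = −n₁FE°₁ − n₂FE°₂.
E°₃ = (2×+1.23 + 1×-0.30) / 3 = (+2.160) / 3 = +0.720 V.
E° values themselves are not directly additive — weighting by electron count is essential.

+0.720 V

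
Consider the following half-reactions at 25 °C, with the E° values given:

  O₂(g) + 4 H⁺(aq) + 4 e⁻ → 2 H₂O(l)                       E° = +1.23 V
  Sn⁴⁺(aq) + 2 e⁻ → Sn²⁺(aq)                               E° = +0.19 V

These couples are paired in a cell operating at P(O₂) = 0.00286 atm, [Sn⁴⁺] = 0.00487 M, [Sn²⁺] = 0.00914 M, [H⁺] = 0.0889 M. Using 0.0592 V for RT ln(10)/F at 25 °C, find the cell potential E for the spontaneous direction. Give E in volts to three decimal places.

O₂/H₂O is the cathode (higher E°), Sn⁴⁺/Sn²⁺ the anode: E°cell = +1.23 − (+0.19) = +1.04 V, n = 4.
Overall: O₂(g) + 4 H⁺(aq) + 2 Sn²⁺(aq) → 2 H₂O(l) + 2 Sn⁴⁺(aq)
Q = [Sn⁴⁺]^2 / (P(O₂)·[H⁺]^4·[Sn²⁺]^2); log Q = 6.201.
E = E° − (0.0592/n) log Q = +1.04 − (0.0592/4)(6.201) = +0.948 V.

+0.948 V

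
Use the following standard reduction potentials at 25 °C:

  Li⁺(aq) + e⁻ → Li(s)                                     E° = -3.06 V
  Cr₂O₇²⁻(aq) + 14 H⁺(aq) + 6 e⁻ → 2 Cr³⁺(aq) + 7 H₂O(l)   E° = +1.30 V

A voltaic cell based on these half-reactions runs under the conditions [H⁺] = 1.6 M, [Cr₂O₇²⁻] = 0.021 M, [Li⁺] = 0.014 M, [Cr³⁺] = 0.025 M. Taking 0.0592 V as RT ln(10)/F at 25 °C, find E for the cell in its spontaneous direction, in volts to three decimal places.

+4.513 V

Cr₂O₇²⁻/Cr³⁺ is the cathode (higher E°), Li⁺/Li the anode: E°cell = +1.30 − (-3.06) = +4.36 V, n = 6.
Overall: Cr₂O₇²⁻(aq) + 14 H⁺(aq) + 6 Li(s) → 2 Cr³⁺(aq) + 7 H₂O(l) + 6 Li⁺(aq)
Q = [Cr³⁺]^2·[Li⁺]^6 / ([Cr₂O₇²⁻]·[H⁺]^14); log Q = -15.507.
E = E° − (0.0592/n) log Q = +4.36 − (0.0592/6)(-15.507) = +4.513 V.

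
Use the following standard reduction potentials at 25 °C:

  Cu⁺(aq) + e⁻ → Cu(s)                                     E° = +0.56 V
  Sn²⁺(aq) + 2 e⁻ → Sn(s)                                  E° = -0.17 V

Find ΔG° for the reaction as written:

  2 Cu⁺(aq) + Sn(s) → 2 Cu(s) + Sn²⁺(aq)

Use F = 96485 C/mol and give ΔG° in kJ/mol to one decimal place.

-140.9 kJ/mol

As written, Cu⁺/Cu is reduced (cathode) and Sn²⁺/Sn is oxidised (anode), so E°cell = (+0.56) − (-0.17) = +0.73 V.
Balancing electrons gives n = 2.
ΔG° = −nFE° = −(2)(96485)(+0.73) = -140,868 J = -140.9 kJ/mol.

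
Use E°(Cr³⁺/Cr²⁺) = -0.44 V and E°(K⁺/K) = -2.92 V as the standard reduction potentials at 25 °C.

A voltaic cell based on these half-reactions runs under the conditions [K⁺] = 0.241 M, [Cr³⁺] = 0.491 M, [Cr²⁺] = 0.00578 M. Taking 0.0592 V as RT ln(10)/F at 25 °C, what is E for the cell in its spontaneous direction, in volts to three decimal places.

+2.631 V

Cr³⁺/Cr²⁺ is the cathode (higher E°), K⁺/K the anode: E°cell = -0.44 − (-2.92) = +2.48 V, n = 1.
Overall: Cr³⁺(aq) + K(s) → Cr²⁺(aq) + K⁺(aq)
Q = [Cr²⁺]·[K⁺] / ([Cr³⁺]); log Q = -2.547.
E = E° − (0.0592/n) log Q = +2.48 − (0.0592/1)(-2.547) = +2.631 V.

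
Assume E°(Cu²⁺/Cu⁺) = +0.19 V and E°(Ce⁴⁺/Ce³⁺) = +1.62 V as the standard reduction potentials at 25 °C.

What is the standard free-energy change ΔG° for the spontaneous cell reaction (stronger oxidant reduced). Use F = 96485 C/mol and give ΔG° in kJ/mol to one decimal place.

-138.0 kJ/mol

Ce⁴⁺/Ce³⁺ (E° = +1.62 V) is the cathode; Cu²⁺/Cu⁺ (E° = +0.19 V) is the anode, so E°cell = +1.43 V.
Balancing electrons gives n = 1 (lcm of 1 and 1).
ΔG° = −nFE° = −(1)(96485)(+1.43) = -137,974 J = -138.0 kJ/mol.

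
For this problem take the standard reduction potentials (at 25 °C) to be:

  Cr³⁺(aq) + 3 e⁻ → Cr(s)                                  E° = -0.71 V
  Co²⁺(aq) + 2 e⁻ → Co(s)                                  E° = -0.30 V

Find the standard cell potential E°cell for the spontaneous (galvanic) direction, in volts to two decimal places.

The Co²⁺/Co couple has the higher reduction potential, so it is the cathode; Cr³⁺/Cr is oxidised at the anode.
E°cell = E°(cathode) − E°(anode) = (-0.30) − (-0.71) = +0.41 V.

+0.41 V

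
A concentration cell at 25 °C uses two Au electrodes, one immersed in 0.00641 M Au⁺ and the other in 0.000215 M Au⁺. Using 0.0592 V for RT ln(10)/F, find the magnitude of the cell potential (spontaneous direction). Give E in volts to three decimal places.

For a concentration cell E°cell = 0. The 0.00641 M side is the cathode (reduction is favoured where [Au⁺] is higher).
With n = 1, E = −(0.0592/1) log([Au⁺]ₐₙ/[Au⁺]꜀ₐₜ) = −(0.0592/1) log(0.000215/0.00641) = −(0.0592/1)(-1.474) = +0.087 V.

+0.087 V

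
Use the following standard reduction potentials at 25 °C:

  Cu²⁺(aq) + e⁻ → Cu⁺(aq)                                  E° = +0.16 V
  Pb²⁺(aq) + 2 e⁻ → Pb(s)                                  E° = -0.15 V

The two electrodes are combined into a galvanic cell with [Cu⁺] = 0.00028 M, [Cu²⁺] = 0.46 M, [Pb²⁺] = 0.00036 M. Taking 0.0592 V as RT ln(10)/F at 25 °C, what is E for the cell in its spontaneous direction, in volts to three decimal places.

+0.602 V

Cu²⁺/Cu⁺ is the cathode (higher E°), Pb²⁺/Pb the anode: E°cell = +0.16 − (-0.15) = +0.31 V, n = 2.
Overall: 2 Cu²⁺(aq) + Pb(s) → 2 Cu⁺(aq) + Pb²⁺(aq)
Q = [Cu⁺]^2·[Pb²⁺] / ([Cu²⁺]^2); log Q = -9.875.
E = E° − (0.0592/n) log Q = +0.31 − (0.0592/2)(-9.875) = +0.602 V.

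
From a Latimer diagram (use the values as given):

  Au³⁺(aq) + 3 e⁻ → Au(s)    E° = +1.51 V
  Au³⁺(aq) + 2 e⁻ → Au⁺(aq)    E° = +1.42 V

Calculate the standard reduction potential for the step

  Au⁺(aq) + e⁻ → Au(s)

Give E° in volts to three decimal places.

+1.690 V

Sequential free energies add, so n₃E°₃ = n₁E°₁ + n₂E°₂.
With n₃ = 3, and the known step contributing 2×(+1.42) V, the unknown satisfies 1·E° = 3×(+1.51) − 2×(+1.42) = +1.690.
E° = +1.690 / 1 = +1.690 V.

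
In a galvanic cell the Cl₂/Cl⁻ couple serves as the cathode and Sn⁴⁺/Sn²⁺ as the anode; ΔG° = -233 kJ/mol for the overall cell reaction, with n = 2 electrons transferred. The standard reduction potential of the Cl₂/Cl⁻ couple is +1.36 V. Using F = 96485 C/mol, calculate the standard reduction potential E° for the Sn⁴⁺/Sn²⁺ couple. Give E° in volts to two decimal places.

E°cell = −ΔG°/(nF) = −(-233×10³)/((2)(96485)) = +1.207 V.
Since Cl₂/Cl⁻ is the cathode and Sn⁴⁺/Sn²⁺ the anode, E°cell = E°(Cl₂/Cl⁻) − E°(Sn⁴⁺/Sn²⁺).
So E°(Sn⁴⁺/Sn²⁺) = E°(Cl₂/Cl⁻) − E°cell = (+1.36) − (+1.207) = +0.15 V.

+0.15 V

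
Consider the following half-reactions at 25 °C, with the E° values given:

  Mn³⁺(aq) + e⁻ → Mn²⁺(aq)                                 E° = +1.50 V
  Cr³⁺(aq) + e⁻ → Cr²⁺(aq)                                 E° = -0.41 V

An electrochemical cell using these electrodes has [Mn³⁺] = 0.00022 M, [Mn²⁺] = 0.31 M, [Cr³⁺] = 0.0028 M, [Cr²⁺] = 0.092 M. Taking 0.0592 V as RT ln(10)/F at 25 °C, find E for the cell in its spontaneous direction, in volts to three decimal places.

Mn³⁺/Mn²⁺ is the cathode (higher E°), Cr³⁺/Cr²⁺ the anode: E°cell = +1.50 − (-0.41) = +1.91 V, n = 1.
Overall: Mn³⁺(aq) + Cr²⁺(aq) → Mn²⁺(aq) + Cr³⁺(aq)
Q = [Mn²⁺]·[Cr³⁺] / ([Mn³⁺]·[Cr²⁺]); log Q = 1.632.
E = E° − (0.0592/n) log Q = +1.91 − (0.0592/1)(1.632) = +1.813 V.

+1.813 V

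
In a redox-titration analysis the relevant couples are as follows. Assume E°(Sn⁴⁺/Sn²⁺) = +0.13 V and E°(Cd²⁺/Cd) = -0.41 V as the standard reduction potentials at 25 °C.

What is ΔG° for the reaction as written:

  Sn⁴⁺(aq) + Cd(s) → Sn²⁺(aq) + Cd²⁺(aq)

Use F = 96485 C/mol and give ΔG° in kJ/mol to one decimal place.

-104.2 kJ/mol

As written, Sn⁴⁺/Sn²⁺ is reduced (cathode) and Cd²⁺/Cd is oxidised (anode), so E°cell = (+0.13) − (-0.41) = +0.54 V.
Balancing electrons gives n = 2.
ΔG° = −nFE° = −(2)(96485)(+0.54) = -104,204 J = -104.2 kJ/mol.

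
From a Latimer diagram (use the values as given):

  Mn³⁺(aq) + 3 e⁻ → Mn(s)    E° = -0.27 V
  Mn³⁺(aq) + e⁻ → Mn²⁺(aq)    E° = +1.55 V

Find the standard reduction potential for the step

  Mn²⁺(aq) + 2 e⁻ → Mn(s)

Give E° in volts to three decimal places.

-1.180 V

Sequential free energies add, so n₃E°₃ = n₁E°₁ + n₂E°₂.
With n₃ = 3, and the known step contributing 1×(+1.55) V, the unknown satisfies 2·E° = 3×(-0.27) − 1×(+1.55) = -2.360.
E° = -2.360 / 2 = -1.180 V.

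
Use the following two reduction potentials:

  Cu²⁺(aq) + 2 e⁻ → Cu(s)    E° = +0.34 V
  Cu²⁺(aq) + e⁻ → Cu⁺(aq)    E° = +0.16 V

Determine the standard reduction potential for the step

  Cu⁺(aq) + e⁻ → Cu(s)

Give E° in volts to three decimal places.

+0.520 V

Sequential free energies add, so n₃E°₃ = n₁E°₁ + n₂E°₂.
With n₃ = 2, and the known step contributing 1×(+0.16) V, the unknown satisfies 1·E° = 2×(+0.34) − 1×(+0.16) = +0.520.
E° = +0.520 / 1 = +0.520 V.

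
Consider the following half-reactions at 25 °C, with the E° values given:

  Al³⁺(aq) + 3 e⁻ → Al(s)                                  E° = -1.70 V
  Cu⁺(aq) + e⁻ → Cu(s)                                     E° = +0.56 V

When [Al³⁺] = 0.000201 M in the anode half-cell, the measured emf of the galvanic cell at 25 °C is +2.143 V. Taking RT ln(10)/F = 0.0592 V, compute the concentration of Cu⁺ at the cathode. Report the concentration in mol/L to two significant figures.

0.00062 M

Cu⁺/Cu is the cathode, Al³⁺/Al the anode: E°cell = +2.26 V, n = 3.
Overall reaction: 3 Cu⁺(aq) + Al(s) → 3 Cu(s) + Al³⁺(aq); Q = [Al³⁺]^1/[Cu⁺]^3.
From E = E° − (0.0592/n) log Q: log Q = (E° − E)·n/0.0592 = (+2.26 − (+2.143))·3/0.0592 = 5.9291.
So 3·log[Cu⁺] = 1·log(0.000201) − log Q = -3.6968 − (5.9291) = -9.6259; log[Cu⁺] = -9.6259 / 3 = -3.2086; [Cu⁺] = 10^(-3.2086) ≈ 0.00062 M.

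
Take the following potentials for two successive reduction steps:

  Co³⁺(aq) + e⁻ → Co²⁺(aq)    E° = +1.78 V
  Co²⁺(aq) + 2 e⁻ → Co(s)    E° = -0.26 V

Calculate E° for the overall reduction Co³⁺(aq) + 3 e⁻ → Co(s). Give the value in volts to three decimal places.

Since ΔG° = −nFE° is additive over sequential reductions, n₃E°₃ = n₁E°₁ + n₂E°₂.
E°₃ = (1×+1.78 + 2×-0.26) / 3 = (+1.260) / 3 = +0.420 V.

+0.420 V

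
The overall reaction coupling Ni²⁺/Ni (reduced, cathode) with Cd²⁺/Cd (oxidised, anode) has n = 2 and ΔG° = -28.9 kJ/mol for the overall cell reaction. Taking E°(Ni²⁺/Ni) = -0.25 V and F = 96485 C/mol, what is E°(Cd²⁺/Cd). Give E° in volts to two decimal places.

-0.40 V

E°cell = −ΔG°/(nF) = −(-28.9×10³)/((2)(96485)) = +0.150 V.
Since Ni²⁺/Ni is the cathode and Cd²⁺/Cd the anode, E°cell = E°(Ni²⁺/Ni) − E°(Cd²⁺/Cd).
So E°(Cd²⁺/Cd) = E°(Ni²⁺/Ni) − E°cell = (-0.25) − (+0.150) = -0.40 V.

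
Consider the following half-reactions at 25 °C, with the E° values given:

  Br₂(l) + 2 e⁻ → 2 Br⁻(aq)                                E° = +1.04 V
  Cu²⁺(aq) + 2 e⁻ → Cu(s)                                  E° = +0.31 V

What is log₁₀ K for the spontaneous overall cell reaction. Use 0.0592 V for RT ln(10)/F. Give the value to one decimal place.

Cathode: Br₂/Br⁻; anode: Cu²⁺/Cu. E°cell = +0.73 V, n = 2.
log K = nE°cell / 0.0592 = (2)(+0.73) / 0.0592 = 24.7.

24.7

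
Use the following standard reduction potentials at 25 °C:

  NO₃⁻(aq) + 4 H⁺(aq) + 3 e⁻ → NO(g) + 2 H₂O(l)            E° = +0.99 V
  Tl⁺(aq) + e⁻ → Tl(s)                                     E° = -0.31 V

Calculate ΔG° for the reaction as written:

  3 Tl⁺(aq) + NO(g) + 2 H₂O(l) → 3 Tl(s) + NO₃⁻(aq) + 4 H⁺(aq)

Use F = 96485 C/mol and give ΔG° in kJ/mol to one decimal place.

+376.3 kJ/mol

As written, Tl⁺/Tl is reduced (cathode) and NO₃⁻/NO is oxidised (anode), so E°cell = (-0.31) − (+0.99) = -1.30 V.
Balancing electrons gives n = 3.
ΔG° = −nFE° = −(3)(96485)(-1.30) = 376,292 J = +376.3 kJ/mol.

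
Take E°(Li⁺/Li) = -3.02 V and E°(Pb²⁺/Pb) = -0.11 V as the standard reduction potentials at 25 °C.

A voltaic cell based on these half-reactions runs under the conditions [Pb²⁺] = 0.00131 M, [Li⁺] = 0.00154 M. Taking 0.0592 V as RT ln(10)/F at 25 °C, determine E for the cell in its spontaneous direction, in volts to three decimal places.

+2.991 V

Pb²⁺/Pb is the cathode (higher E°), Li⁺/Li the anode: E°cell = -0.11 − (-3.02) = +2.91 V, n = 2.
Overall: Pb²⁺(aq) + 2 Li(s) → Pb(s) + 2 Li⁺(aq)
Q = [Li⁺]^2 / ([Pb²⁺]); log Q = -2.742.
E = E° − (0.0592/n) log Q = +2.91 − (0.0592/2)(-2.742) = +2.991 V.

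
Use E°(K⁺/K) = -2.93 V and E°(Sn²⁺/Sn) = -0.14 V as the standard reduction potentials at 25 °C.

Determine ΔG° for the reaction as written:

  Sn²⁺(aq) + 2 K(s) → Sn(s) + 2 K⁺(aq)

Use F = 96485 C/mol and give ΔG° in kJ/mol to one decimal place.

-538.4 kJ/mol

As written, Sn²⁺/Sn is reduced (cathode) and K⁺/K is oxidised (anode), so E°cell = (-0.14) − (-2.93) = +2.79 V.
Balancing electrons gives n = 2.
ΔG° = −nFE° = −(2)(96485)(+2.79) = -538,386 J = -538.4 kJ/mol.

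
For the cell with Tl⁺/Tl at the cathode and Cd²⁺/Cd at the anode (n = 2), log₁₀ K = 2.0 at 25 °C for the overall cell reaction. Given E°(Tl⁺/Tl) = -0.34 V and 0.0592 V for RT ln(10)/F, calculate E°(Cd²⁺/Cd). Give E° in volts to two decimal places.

E°cell = (0.0592/n)·log K = (0.0592/2)(2.0) = +0.059 V.
Since Tl⁺/Tl is the cathode and Cd²⁺/Cd the anode, E°cell = E°(Tl⁺/Tl) − E°(Cd²⁺/Cd).
So E°(Cd²⁺/Cd) = E°(Tl⁺/Tl) − E°cell = (-0.34) − (+0.059) = -0.40 V.

-0.40 V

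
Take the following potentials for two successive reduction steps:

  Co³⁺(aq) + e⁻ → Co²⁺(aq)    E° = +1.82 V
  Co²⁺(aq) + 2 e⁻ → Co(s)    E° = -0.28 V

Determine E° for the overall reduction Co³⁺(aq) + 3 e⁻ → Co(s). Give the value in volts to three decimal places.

Adding the free-energy changes (−nFE°) of the two steps gives −n₃FE°₃ = −n₁FE°₁ − n₂FE°₂.
E°₃ = (1×+1.82 + 2×-0.28) / 3 = (+1.260) / 3 = +0.420 V.

+0.420 V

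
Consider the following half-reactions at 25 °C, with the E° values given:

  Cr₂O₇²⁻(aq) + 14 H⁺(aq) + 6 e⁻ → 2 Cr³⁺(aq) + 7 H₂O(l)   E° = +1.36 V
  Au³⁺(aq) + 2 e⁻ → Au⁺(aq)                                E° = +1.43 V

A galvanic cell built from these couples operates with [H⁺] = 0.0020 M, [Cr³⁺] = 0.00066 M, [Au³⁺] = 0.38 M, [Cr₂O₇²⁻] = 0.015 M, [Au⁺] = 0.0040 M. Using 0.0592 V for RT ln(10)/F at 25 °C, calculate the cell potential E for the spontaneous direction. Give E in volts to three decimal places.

+0.457 V

Au³⁺/Au⁺ is the cathode (higher E°), Cr₂O₇²⁻/Cr³⁺ the anode: E°cell = +1.43 − (+1.36) = +0.07 V, n = 6.
Overall: 3 Au³⁺(aq) + 2 Cr³⁺(aq) + 7 H₂O(l) → 3 Au⁺(aq) + Cr₂O₇²⁻(aq) + 14 H⁺(aq)
Q = [Au⁺]^3·[Cr₂O₇²⁻]·[H⁺]^14 / ([Au³⁺]^3·[Cr³⁺]^2); log Q = -39.182.
E = E° − (0.0592/n) log Q = +0.07 − (0.0592/6)(-39.182) = +0.457 V.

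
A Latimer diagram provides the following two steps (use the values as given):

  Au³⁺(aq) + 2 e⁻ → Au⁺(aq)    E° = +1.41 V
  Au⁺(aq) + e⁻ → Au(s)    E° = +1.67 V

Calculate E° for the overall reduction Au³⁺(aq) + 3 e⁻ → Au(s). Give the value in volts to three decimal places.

+1.497 V

Adding the free-energy changes (−nFE°) of the two steps gives −n₃FE°₃ = −n₁FE°₁ − n₂FE°₂.
E°₃ = (2×+1.41 + 1×+1.67) / 3 = (+4.490) / 3 = +1.497 V.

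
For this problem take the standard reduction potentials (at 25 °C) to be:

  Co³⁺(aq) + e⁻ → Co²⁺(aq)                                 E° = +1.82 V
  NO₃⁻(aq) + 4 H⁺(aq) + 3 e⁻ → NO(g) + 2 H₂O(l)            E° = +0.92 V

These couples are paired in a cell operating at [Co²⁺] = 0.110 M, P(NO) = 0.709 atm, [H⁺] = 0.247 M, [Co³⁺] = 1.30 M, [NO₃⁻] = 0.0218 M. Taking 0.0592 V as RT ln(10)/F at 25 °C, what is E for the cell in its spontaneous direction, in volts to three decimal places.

+1.041 V

Co³⁺/Co²⁺ is the cathode (higher E°), NO₃⁻/NO the anode: E°cell = +1.82 − (+0.92) = +0.90 V, n = 3.
Overall: 3 Co³⁺(aq) + NO(g) + 2 H₂O(l) → 3 Co²⁺(aq) + NO₃⁻(aq) + 4 H⁺(aq)
Q = [Co²⁺]^3·[NO₃⁻]·[H⁺]^4 / ([Co³⁺]^3·P(NO)); log Q = -7.159.
E = E° − (0.0592/n) log Q = +0.90 − (0.0592/3)(-7.159) = +1.041 V.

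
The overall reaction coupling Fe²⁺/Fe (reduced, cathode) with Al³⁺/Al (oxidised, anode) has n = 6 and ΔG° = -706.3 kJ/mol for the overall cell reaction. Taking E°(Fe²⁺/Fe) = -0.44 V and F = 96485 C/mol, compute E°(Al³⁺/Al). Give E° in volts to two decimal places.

E°cell = −ΔG°/(nF) = −(-706.3×10³)/((6)(96485)) = +1.220 V.
Since Fe²⁺/Fe is the cathode and Al³⁺/Al the anode, E°cell = E°(Fe²⁺/Fe) − E°(Al³⁺/Al).
So E°(Al³⁺/Al) = E°(Fe²⁺/Fe) − E°cell = (-0.44) − (+1.220) = -1.66 V.

-1.66 V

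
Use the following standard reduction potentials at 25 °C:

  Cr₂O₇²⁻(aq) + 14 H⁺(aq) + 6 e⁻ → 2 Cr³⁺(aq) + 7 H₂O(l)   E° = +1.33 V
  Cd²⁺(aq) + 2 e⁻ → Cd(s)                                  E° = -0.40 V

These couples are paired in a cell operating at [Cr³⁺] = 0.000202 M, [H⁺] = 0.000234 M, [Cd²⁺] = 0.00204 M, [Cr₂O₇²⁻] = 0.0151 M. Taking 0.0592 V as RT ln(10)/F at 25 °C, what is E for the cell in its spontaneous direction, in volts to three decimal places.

Cr₂O₇²⁻/Cr³⁺ is the cathode (higher E°), Cd²⁺/Cd the anode: E°cell = +1.33 − (-0.40) = +1.73 V, n = 6.
Overall: Cr₂O₇²⁻(aq) + 14 H⁺(aq) + 3 Cd(s) → 2 Cr³⁺(aq) + 7 H₂O(l) + 3 Cd²⁺(aq)
Q = [Cr³⁺]^2·[Cd²⁺]^3 / ([Cr₂O₇²⁻]·[H⁺]^14); log Q = 37.192.
E = E° − (0.0592/n) log Q = +1.73 − (0.0592/6)(37.192) = +1.363 V.

+1.363 V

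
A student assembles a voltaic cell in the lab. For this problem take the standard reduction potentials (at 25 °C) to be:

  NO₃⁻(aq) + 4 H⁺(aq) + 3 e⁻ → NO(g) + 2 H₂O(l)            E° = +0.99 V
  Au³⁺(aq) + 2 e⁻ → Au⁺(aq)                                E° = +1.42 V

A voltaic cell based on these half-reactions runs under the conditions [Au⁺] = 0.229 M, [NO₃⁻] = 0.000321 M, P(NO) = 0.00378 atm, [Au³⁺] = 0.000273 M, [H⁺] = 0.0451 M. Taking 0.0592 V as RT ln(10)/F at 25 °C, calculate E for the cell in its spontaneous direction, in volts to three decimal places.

+0.471 V

Au³⁺/Au⁺ is the cathode (higher E°), NO₃⁻/NO the anode: E°cell = +1.42 − (+0.99) = +0.43 V, n = 6.
Overall: 3 Au³⁺(aq) + 2 NO(g) + 4 H₂O(l) → 3 Au⁺(aq) + 2 NO₃⁻(aq) + 8 H⁺(aq)
Q = [Au⁺]^3·[NO₃⁻]^2·[H⁺]^8 / ([Au³⁺]^3·P(NO)^2); log Q = -4.138.
E = E° − (0.0592/n) log Q = +0.43 − (0.0592/6)(-4.138) = +0.471 V.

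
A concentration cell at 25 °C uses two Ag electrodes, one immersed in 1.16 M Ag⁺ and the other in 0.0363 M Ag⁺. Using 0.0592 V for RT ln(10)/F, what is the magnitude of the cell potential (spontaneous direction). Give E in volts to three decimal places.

For a concentration cell E°cell = 0. The 1.16 M side is the cathode (reduction is favoured where [Ag⁺] is higher).
With n = 1, E = −(0.0592/1) log([Ag⁺]ₐₙ/[Ag⁺]꜀ₐₜ) = −(0.0592/1) log(0.0363/1.16) = −(0.0592/1)(-1.505) = +0.089 V.

+0.089 V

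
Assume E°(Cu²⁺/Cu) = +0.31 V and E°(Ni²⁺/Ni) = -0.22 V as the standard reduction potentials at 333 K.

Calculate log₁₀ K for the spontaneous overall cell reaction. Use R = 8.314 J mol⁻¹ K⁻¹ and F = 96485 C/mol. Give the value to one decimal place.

Cathode: Cu²⁺/Cu; anode: Ni²⁺/Ni. E°cell = (+0.31) − (-0.22) = +0.53 V, with n = 2.
ΔG° = −nFE° = −RT ln K, so ln K = nFE°/(RT) = (2)(96485)(+0.53) / ((8.314)(333)) = 36.941.
log₁₀ K = 36.941 / ln 10 = 16.0.

16.0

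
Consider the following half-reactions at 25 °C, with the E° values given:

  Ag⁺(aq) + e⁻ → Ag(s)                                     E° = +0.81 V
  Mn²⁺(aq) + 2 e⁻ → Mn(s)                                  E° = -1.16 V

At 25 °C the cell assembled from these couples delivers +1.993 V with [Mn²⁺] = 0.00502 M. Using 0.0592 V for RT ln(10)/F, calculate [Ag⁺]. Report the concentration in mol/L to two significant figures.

Ag⁺/Ag is the cathode, Mn²⁺/Mn the anode: E°cell = +1.97 V, n = 2.
Overall reaction: 2 Ag⁺(aq) + Mn(s) → 2 Ag(s) + Mn²⁺(aq); Q = [Mn²⁺]^1/[Ag⁺]^2.
From E = E° − (0.0592/n) log Q: log Q = (E° − E)·n/0.0592 = (+1.97 − (+1.993))·2/0.0592 = -0.7770.
So 2·log[Ag⁺] = 1·log(0.00502) − log Q = -2.2993 − (-0.7770) = -1.5223; log[Ag⁺] = -1.5223 / 2 = -0.7611; [Ag⁺] = 10^(-0.7611) ≈ 0.17 M.

0.17 M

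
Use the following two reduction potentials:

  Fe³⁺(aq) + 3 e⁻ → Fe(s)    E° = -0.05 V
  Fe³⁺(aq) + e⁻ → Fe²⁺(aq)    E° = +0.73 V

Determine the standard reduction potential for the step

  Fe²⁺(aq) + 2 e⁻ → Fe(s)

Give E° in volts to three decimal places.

Sequential free energies add, so n₃E°₃ = n₁E°₁ + n₂E°₂.
With n₃ = 3, and the known step contributing 1×(+0.73) V, the unknown satisfies 2·E° = 3×(-0.05) − 1×(+0.73) = -0.880.
E° = -0.880 / 2 = -0.440 V.

-0.440 V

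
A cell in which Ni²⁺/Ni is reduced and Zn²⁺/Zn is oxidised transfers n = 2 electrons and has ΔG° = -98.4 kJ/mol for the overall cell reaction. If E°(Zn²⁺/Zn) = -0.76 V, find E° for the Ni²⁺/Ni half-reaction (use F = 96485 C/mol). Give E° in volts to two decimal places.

E°cell = −ΔG°/(nF) = −(-98.4×10³)/((2)(96485)) = +0.510 V.
Since Ni²⁺/Ni is the cathode and Zn²⁺/Zn the anode, E°cell = E°(Ni²⁺/Ni) − E°(Zn²⁺/Zn).
So E°(Ni²⁺/Ni) = E°cell + E°(Zn²⁺/Zn) = +0.510 + (-0.76) = -0.25 V.

-0.25 V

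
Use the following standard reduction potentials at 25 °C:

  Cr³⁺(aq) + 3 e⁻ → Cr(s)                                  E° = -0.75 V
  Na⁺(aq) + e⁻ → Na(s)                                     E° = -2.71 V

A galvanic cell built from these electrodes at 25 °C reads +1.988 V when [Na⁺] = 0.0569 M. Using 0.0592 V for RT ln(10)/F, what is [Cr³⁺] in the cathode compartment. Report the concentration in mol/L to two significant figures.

Cr³⁺/Cr is the cathode, Na⁺/Na the anode: E°cell = +1.96 V, n = 3.
Overall reaction: Cr³⁺(aq) + 3 Na(s) → Cr(s) + 3 Na⁺(aq); Q = [Na⁺]^3/[Cr³⁺]^1.
From E = E° − (0.0592/n) log Q: log Q = (E° − E)·n/0.0592 = (+1.96 − (+1.988))·3/0.0592 = -1.4189.
So 1·log[Cr³⁺] = 3·log(0.0569) − log Q = -3.7347 − (-1.4189) = -2.3158; [Cr³⁺] = 10^(-2.3158) ≈ 0.0048 M.

0.0048 M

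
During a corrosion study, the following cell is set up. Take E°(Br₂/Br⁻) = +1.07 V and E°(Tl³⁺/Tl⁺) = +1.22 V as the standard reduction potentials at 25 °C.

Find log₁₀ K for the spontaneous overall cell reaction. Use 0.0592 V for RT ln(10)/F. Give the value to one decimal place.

5.1

Cathode: Tl³⁺/Tl⁺; anode: Br₂/Br⁻. E°cell = +0.15 V, n = 2.
log K = nE°cell / 0.0592 = (2)(+0.15) / 0.0592 = 5.1.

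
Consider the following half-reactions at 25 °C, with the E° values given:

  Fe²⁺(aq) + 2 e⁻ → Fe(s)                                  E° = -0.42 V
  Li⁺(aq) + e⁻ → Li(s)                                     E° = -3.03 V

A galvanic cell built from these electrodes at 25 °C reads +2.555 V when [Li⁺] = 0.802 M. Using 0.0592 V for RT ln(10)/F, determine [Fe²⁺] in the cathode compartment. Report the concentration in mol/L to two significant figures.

Fe²⁺/Fe is the cathode, Li⁺/Li the anode: E°cell = +2.61 V, n = 2.
Overall reaction: Fe²⁺(aq) + 2 Li(s) → Fe(s) + 2 Li⁺(aq); Q = [Li⁺]^2/[Fe²⁺]^1.
From E = E° − (0.0592/n) log Q: log Q = (E° − E)·n/0.0592 = (+2.61 − (+2.555))·2/0.0592 = 1.8581.
So 1·log[Fe²⁺] = 2·log(0.802) − log Q = -0.1917 − (1.8581) = -2.0498; [Fe²⁺] = 10^(-2.0498) ≈ 0.0089 M.

0.0089 M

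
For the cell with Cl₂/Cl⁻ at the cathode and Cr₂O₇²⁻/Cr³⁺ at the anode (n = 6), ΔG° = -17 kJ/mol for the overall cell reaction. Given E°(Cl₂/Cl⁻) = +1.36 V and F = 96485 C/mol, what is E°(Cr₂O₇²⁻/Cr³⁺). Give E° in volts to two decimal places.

+1.33 V

E°cell = −ΔG°/(nF) = −(-17×10³)/((6)(96485)) = +0.029 V.
Since Cl₂/Cl⁻ is the cathode and Cr₂O₇²⁻/Cr³⁺ the anode, E°cell = E°(Cl₂/Cl⁻) − E°(Cr₂O₇²⁻/Cr³⁺).
So E°(Cr₂O₇²⁻/Cr³⁺) = E°(Cl₂/Cl⁻) − E°cell = (+1.36) − (+0.029) = +1.33 V.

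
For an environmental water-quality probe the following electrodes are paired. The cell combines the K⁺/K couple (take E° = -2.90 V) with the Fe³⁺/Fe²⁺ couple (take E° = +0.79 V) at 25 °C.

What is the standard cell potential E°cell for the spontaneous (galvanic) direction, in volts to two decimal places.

The Fe³⁺/Fe²⁺ couple has the higher reduction potential, so it is the cathode; K⁺/K is oxidised at the anode.
E°cell = E°(cathode) − E°(anode) = (+0.79) − (-2.90) = +3.69 V.
Since E°cell > 0, the reaction is spontaneous under standard conditions.

+3.69 V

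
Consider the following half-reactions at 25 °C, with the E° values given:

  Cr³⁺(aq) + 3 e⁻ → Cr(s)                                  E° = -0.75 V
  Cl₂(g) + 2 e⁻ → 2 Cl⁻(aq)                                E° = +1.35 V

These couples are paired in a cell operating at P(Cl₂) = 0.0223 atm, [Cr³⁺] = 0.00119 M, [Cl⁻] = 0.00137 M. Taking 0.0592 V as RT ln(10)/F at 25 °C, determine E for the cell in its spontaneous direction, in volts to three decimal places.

Cl₂/Cl⁻ is the cathode (higher E°), Cr³⁺/Cr the anode: E°cell = +1.35 − (-0.75) = +2.10 V, n = 6.
Overall: 3 Cl₂(g) + 2 Cr(s) → 6 Cl⁻(aq) + 2 Cr³⁺(aq)
Q = [Cl⁻]^6·[Cr³⁺]^2 / (P(Cl₂)^3); log Q = -18.073.
E = E° − (0.0592/n) log Q = +2.10 − (0.0592/6)(-18.073) = +2.278 V.

+2.278 V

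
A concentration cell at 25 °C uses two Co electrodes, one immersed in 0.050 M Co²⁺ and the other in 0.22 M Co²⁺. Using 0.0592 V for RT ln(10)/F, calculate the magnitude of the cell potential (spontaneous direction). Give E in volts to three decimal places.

+0.019 V

For a concentration cell E°cell = 0. The 0.22 M side is the cathode (reduction is favoured where [Co²⁺] is higher).
With n = 2, E = −(0.0592/2) log([Co²⁺]ₐₙ/[Co²⁺]꜀ₐₜ) = −(0.0592/2) log(0.05/0.22) = −(0.0592/2)(-0.643) = +0.019 V.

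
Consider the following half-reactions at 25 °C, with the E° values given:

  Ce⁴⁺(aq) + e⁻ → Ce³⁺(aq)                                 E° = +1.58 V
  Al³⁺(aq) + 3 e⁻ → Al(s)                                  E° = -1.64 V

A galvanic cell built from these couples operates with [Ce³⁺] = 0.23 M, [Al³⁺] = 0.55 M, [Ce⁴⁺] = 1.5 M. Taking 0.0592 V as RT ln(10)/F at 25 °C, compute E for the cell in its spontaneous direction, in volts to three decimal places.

+3.273 V

Ce⁴⁺/Ce³⁺ is the cathode (higher E°), Al³⁺/Al the anode: E°cell = +1.58 − (-1.64) = +3.22 V, n = 3.
Overall: 3 Ce⁴⁺(aq) + Al(s) → 3 Ce³⁺(aq) + Al³⁺(aq)
Q = [Ce³⁺]^3·[Al³⁺] / ([Ce⁴⁺]^3); log Q = -2.703.
E = E° − (0.0592/n) log Q = +3.22 − (0.0592/3)(-2.703) = +3.273 V.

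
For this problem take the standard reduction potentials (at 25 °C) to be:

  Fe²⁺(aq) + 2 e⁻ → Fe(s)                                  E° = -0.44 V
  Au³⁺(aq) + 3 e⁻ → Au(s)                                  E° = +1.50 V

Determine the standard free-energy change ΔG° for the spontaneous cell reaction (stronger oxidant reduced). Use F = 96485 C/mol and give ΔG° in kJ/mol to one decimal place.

-1123.1 kJ/mol

Au³⁺/Au (E° = +1.50 V) is the cathode; Fe²⁺/Fe (E° = -0.44 V) is the anode, so E°cell = +1.94 V.
Balancing electrons gives n = 6 (lcm of 3 and 2).
ΔG° = −nFE° = −(6)(96485)(+1.94) = -1,123,085 J = -1123.1 kJ/mol.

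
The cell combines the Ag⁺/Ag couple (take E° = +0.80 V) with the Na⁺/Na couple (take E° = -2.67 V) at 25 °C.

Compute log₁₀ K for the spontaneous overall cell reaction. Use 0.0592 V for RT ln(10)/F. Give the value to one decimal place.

58.6

Cathode: Ag⁺/Ag; anode: Na⁺/Na. E°cell = +3.47 V, n = 1.
log K = nE°cell / 0.0592 = (1)(+3.47) / 0.0592 = 58.6.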